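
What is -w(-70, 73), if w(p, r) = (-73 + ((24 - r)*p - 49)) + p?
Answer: -3238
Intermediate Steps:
w(p, r) = -122 + p + p*(24 - r) (w(p, r) = (-73 + (p*(24 - r) - 49)) + p = (-73 + (-49 + p*(24 - r))) + p = (-122 + p*(24 - r)) + p = -122 + p + p*(24 - r))
-w(-70, 73) = -(-122 + 25*(-70) - 1*(-70)*73) = -(-122 - 1750 + 5110) = -1*3238 = -3238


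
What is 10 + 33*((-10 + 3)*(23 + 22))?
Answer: -10385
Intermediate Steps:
10 + 33*((-10 + 3)*(23 + 22)) = 10 + 33*(-7*45) = 10 + 33*(-315) = 10 - 10395 = -10385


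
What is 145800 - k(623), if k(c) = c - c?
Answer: 145800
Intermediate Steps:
k(c) = 0
145800 - k(623) = 145800 - 1*0 = 145800 + 0 = 145800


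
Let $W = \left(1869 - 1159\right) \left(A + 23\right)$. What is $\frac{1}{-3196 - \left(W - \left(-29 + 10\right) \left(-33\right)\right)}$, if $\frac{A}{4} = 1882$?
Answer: $- \frac{1}{5363779} \approx -1.8644 \cdot 10^{-7}$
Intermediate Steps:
$A = 7528$ ($A = 4 \cdot 1882 = 7528$)
$W = 5361210$ ($W = \left(1869 - 1159\right) \left(7528 + 23\right) = 710 \cdot 7551 = 5361210$)
$\frac{1}{-3196 - \left(W - \left(-29 + 10\right) \left(-33\right)\right)} = \frac{1}{-3196 - \left(5361210 - \left(-29 + 10\right) \left(-33\right)\right)} = \frac{1}{-3196 - 5360583} = \frac{1}{-5363779} = - \frac{1}{5363779}$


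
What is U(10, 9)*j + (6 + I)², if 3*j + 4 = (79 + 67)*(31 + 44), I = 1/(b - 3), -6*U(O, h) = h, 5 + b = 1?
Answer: -266496/49 ≈ -5438.7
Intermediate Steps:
b = -4 (b = -5 + 1 = -4)
U(O, h) = -h/6
I = -⅐ (I = 1/(-4 - 3) = 1/(-7) = -⅐ ≈ -0.14286)
j = 10946/3 (j = -4/3 + ((79 + 67)*(31 + 44))/3 = -4/3 + (146*75)/3 = -4/3 + (⅓)*10950 = -4/3 + 3650 = 10946/3 ≈ 3648.7)
U(10, 9)*j + (6 + I)² = -⅙*9*(10946/3) + (6 - ⅐)² = -3/2*10946/3 + (41/7)² = -5473 + 1681/49 = -266496/49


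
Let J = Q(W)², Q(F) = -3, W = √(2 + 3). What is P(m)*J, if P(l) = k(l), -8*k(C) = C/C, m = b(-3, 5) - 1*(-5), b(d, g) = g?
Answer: -9/8 ≈ -1.1250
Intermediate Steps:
W = √5 ≈ 2.2361
J = 9 (J = (-3)² = 9)
m = 10 (m = 5 - 1*(-5) = 5 + 5 = 10)
k(C) = -⅛ (k(C) = -C/(8*C) = -⅛*1 = -⅛)
P(l) = -⅛
P(m)*J = -⅛*9 = -9/8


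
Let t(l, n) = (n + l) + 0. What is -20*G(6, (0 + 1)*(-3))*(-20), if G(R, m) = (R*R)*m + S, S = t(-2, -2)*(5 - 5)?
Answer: -43200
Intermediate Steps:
t(l, n) = l + n (t(l, n) = (l + n) + 0 = l + n)
S = 0 (S = (-2 - 2)*(5 - 5) = -4*0 = 0)
G(R, m) = m*R² (G(R, m) = (R*R)*m + 0 = R²*m + 0 = m*R² + 0 = m*R²)
-20*G(6, (0 + 1)*(-3))*(-20) = -20*(0 + 1)*(-3)*6²*(-20) = -20*1*(-3)*36*(-20) = -(-60)*36*(-20) = -20*(-108)*(-20) = 2160*(-20) = -43200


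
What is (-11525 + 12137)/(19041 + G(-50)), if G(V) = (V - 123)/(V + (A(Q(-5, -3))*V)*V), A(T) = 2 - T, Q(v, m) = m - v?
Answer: 30600/952223 ≈ 0.032135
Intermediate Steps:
G(V) = (-123 + V)/V (G(V) = (V - 123)/(V + ((2 - (-3 - 1*(-5)))*V)*V) = (-123 + V)/(V + ((2 - (-3 + 5))*V)*V) = (-123 + V)/(V + ((2 - 1*2)*V)*V) = (-123 + V)/(V + ((2 - 2)*V)*V) = (-123 + V)/(V + (0*V)*V) = (-123 + V)/(V + 0*V) = (-123 + V)/(V + 0) = (-123 + V)/V)
(-11525 + 12137)/(19041 + G(-50)) = (-11525 + 12137)/(19041 + (-123 - 50)/(-50)) = 612/(19041 - 1/50*(-173)) = 612/(19041 + 173/50) = 612/(952223/50) = 612*(50/952223) = 30600/952223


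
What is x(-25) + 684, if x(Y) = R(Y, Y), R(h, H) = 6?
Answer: 690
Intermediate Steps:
x(Y) = 6
x(-25) + 684 = 6 + 684 = 690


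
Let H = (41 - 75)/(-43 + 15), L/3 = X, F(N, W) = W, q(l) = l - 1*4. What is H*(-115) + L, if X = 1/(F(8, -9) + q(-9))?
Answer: -10763/77 ≈ -139.78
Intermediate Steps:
q(l) = -4 + l (q(l) = l - 4 = -4 + l)
X = -1/22 (X = 1/(-9 + (-4 - 9)) = 1/(-9 - 13) = 1/(-22) = -1/22 ≈ -0.045455)
L = -3/22 (L = 3*(-1/22) = -3/22 ≈ -0.13636)
H = 17/14 (H = -34/(-28) = -34*(-1/28) = 17/14 ≈ 1.2143)
H*(-115) + L = (17/14)*(-115) - 3/22 = -1955/14 - 3/22 = -10763/77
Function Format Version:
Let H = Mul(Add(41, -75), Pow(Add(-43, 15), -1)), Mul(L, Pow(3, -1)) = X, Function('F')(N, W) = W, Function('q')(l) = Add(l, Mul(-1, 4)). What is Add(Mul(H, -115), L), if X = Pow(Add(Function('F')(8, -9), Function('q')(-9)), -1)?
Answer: Rational(-10763, 77) ≈ -139.78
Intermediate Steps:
Function('q')(l) = Add(-4, l) (Function('q')(l) = Add(l, -4) = Add(-4, l))
X = Rational(-1, 22) (X = Pow(Add(-9, Add(-4, -9)), -1) = Pow(Add(-9, -13), -1) = Pow(-22, -1) = Rational(-1, 22) ≈ -0.045455)
L = Rational(-3, 22) (L = Mul(3, Rational(-1, 22)) = Rational(-3, 22) ≈ -0.13636)
H = Rational(17, 14) (H = Mul(-34, Pow(-28, -1)) = Mul(-34, Rational(-1, 28)) = Rational(17, 14) ≈ 1.2143)
Add(Mul(H, -115), L) = Add(Mul(Rational(17, 14), -115), Rational(-3, 22)) = Add(Rational(-1955, 14), Rational(-3, 22)) = Rational(-10763, 77)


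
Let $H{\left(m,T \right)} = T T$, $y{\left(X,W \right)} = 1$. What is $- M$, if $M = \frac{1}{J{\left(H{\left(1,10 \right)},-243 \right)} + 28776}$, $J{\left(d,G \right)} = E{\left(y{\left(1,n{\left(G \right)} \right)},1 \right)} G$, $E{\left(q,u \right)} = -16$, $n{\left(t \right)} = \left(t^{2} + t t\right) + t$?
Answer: $- \frac{1}{32664} \approx -3.0615 \cdot 10^{-5}$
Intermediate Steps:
$n{\left(t \right)} = t + 2 t^{2}$ ($n{\left(t \right)} = \left(t^{2} + t^{2}\right) + t = 2 t^{2} + t = t + 2 t^{2}$)
$H{\left(m,T \right)} = T^{2}$
$J{\left(d,G \right)} = - 16 G$
$M = \frac{1}{32664}$ ($M = \frac{1}{\left(-16\right) \left(-243\right) + 28776} = \frac{1}{3888 + 28776} = \frac{1}{32664} \approx 3.0615 \cdot 10^{-5}$)
$- M = \left(-1\right) \frac{1}{32664} = - \frac{1}{32664}$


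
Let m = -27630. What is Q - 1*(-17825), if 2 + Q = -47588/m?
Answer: 246248539/13815 ≈ 17825.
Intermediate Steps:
Q = -3836/13815 (Q = -2 - 47588/(-27630) = -2 - 47588*(-1/27630) = -2 + 23794/13815 = -3836/13815 ≈ -0.27767)
Q - 1*(-17825) = -3836/13815 - 1*(-17825) = -3836/13815 + 17825 = 246248539/13815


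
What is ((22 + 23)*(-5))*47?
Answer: -10575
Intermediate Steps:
((22 + 23)*(-5))*47 = (45*(-5))*47 = -225*47 = -10575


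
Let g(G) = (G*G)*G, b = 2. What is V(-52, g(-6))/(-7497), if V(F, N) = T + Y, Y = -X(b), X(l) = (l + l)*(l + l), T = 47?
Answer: -31/7497 ≈ -0.0041350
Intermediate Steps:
g(G) = G³ (g(G) = G²*G = G³)
X(l) = 4*l² (X(l) = (2*l)*(2*l) = 4*l²)
Y = -16 (Y = -4*2² = -4*4 = -1*16 = -16)
V(F, N) = 31 (V(F, N) = 47 - 16 = 31)
V(-52, g(-6))/(-7497) = 31/(-7497) = 31*(-1/7497) = -31/7497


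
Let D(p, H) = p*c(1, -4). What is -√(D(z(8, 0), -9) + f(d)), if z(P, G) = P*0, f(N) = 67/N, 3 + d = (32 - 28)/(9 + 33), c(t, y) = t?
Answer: -I*√85827/61 ≈ -4.8027*I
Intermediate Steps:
d = -61/21 (d = -3 + (32 - 28)/(9 + 33) = -3 + 4/42 = -3 + 4*(1/42) = -3 + 2/21 = -61/21 ≈ -2.9048)
z(P, G) = 0
D(p, H) = p (D(p, H) = p*1 = p)
-√(D(z(8, 0), -9) + f(d)) = -√(0 + 67/(-61/21)) = -√(0 + 67*(-21/61)) = -√(0 - 1407/61) = -√(-1407/61) = -I*√85827/61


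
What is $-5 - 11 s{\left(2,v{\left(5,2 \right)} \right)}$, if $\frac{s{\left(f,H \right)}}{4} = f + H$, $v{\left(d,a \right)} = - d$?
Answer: $127$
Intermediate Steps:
$s{\left(f,H \right)} = 4 H + 4 f$ ($s{\left(f,H \right)} = 4 \left(f + H\right) = 4 \left(H + f\right) = 4 H + 4 f$)
$-5 - 11 s{\left(2,v{\left(5,2 \right)} \right)} = -5 - 11 \left(4 \left(\left(-1\right) 5\right) + 4 \cdot 2\right) = -5 - 11 \left(4 \left(-5\right) + 8\right) = -5 - 11 \left(-20 + 8\right) = -5 - -132 = -5 + 132 = 127$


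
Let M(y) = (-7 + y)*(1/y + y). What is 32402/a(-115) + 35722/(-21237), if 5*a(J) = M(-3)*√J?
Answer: -35722/21237 - 48603*I*√115/1150 ≈ -1.6821 - 453.23*I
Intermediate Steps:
M(y) = (-7 + y)*(y + 1/y)
a(J) = 20*√J/3 (a(J) = ((1 + (-3)² - 7*(-3) - 7/(-3))*√J)/5 = ((1 + 9 + 21 - 7*(-⅓))*√J)/5 = ((1 + 9 + 21 + 7/3)*√J)/5 = (100*√J/3)/5 = 20*√J/3)
32402/a(-115) + 35722/(-21237) = 32402/((20*√(-115)/3)) + 35722/(-21237) = 32402/((20*(I*√115)/3)) + 35722*(-1/21237) = 32402/((20*I*√115/3)) - 35722/21237 = 32402*(-3*I*√115/2300) - 35722/21237 = -48603*I*√115/1150 - 35722/21237 = -35722/21237 - 48603*I*√115/1150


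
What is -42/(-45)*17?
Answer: 238/15 ≈ 15.867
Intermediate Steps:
-42/(-45)*17 = -42*(-1)/45*17 = -3*(-14/45)*17 = (14/15)*17 = 238/15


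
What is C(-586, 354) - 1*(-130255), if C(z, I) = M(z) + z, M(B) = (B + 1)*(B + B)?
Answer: 815289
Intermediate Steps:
M(B) = 2*B*(1 + B) (M(B) = (1 + B)*(2*B) = 2*B*(1 + B))
C(z, I) = z + 2*z*(1 + z) (C(z, I) = 2*z*(1 + z) + z = z + 2*z*(1 + z))
C(-586, 354) - 1*(-130255) = -586*(3 + 2*(-586)) - 1*(-130255) = -586*(3 - 1172) + 130255 = -586*(-1169) + 130255 = 685034 + 130255 = 815289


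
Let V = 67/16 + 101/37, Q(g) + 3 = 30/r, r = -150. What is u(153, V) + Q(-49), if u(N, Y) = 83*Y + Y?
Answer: 427607/740 ≈ 577.85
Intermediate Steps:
Q(g) = -16/5 (Q(g) = -3 + 30/(-150) = -3 + 30*(-1/150) = -3 - 1/5 = -16/5)
V = 4095/592 (V = 67*(1/16) + 101*(1/37) = 67/16 + 101/37 = 4095/592 ≈ 6.9172)
u(N, Y) = 84*Y
u(153, V) + Q(-49) = 84*(4095/592) - 16/5 = 85995/148 - 16/5 = 427607/740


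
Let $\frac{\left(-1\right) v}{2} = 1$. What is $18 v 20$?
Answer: $-720$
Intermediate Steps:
$v = -2$ ($v = \left(-2\right) 1 = -2$)
$18 v 20 = 18 \left(-2\right) 20 = \left(-36\right) 20 = -720$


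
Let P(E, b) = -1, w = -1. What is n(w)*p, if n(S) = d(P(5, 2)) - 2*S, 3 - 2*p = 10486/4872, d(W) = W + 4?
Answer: 1475/696 ≈ 2.1193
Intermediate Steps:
d(W) = 4 + W
p = 295/696 (p = 3/2 - 5243/4872 = 3/2 - 1/2*749/348 = 3/2 - 749/696 = 295/696 ≈ 0.42385)
n(S) = 3 - 2*S (n(S) = (4 - 1) - 2*S = 3 - 2*S)
n(w)*p = (3 - 2*(-1))*(295/696) = (3 + 2)*(295/696) = 5*(295/696) = 1475/696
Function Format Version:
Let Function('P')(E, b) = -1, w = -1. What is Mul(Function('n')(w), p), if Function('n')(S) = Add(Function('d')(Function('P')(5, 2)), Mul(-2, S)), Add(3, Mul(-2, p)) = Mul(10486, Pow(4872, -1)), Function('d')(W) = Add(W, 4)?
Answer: Rational(1475, 696) ≈ 2.1193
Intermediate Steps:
Function('d')(W) = Add(4, W)
p = Rational(295, 696) (p = Add(Rational(3, 2), Mul(Rational(-1, 2), Mul(10486, Pow(4872, -1)))) = Add(Rational(3, 2), Mul(Rational(-1, 2), Mul(10486, Rational(1, 4872)))) = Add(Rational(3, 2), Mul(Rational(-1, 2), Rational(749, 348))) = Add(Rational(3, 2), Rational(-749, 696)) = Rational(295, 696) ≈ 0.42385)
Function('n')(S) = Add(3, Mul(-2, S)) (Function('n')(S) = Add(Add(4, -1), Mul(-2, S)) = Add(3, Mul(-2, S)))
Mul(Function('n')(w), p) = Mul(Add(3, Mul(-2, -1)), Rational(295, 696)) = Mul(Add(3, 2), Rational(295, 696)) = Mul(5, Rational(295, 696)) = Rational(1475, 696)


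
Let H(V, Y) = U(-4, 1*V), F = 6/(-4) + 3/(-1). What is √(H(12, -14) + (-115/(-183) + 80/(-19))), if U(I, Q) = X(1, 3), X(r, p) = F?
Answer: 7*I*√7976238/6954 ≈ 2.8429*I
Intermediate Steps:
F = -9/2 (F = 6*(-¼) + 3*(-1) = -3/2 - 3 = -9/2 ≈ -4.5000)
X(r, p) = -9/2
U(I, Q) = -9/2
H(V, Y) = -9/2
√(H(12, -14) + (-115/(-183) + 80/(-19))) = √(-9/2 + (-115/(-183) + 80/(-19))) = √(-9/2 + (-115*(-1/183) + 80*(-1/19))) = √(-9/2 + (115/183 - 80/19)) = √(-9/2 - 12455/3477) = √(-56203/6954) = 7*I*√7976238/6954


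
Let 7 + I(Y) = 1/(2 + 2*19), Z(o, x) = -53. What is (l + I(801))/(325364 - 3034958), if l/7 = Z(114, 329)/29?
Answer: 22931/3143129040 ≈ 7.2956e-6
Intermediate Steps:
I(Y) = -279/40 (I(Y) = -7 + 1/(2 + 2*19) = -7 + 1/(2 + 38) = -7 + 1/40 = -279/40)
l = -371/29 (l = 7*(-53/29) = -371/29 ≈ -12.793)
(l + I(801))/(325364 - 3034958) = (-371/29 - 279/40)/(325364 - 3034958) = -22931/1160/(-2709594) = -22931/1160*(-1/2709594) = 22931/3143129040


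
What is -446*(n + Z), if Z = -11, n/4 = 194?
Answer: -341190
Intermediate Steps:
n = 776 (n = 4*194 = 776)
-446*(n + Z) = -446*(776 - 11) = -446*765 = -341190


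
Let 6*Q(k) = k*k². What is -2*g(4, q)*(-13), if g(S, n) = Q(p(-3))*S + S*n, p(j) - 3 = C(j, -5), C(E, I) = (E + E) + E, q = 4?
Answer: -3328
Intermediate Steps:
C(E, I) = 3*E (C(E, I) = 2*E + E = 3*E)
p(j) = 3 + 3*j
Q(k) = k³/6 (Q(k) = (k*k²)/6 = k³/6)
g(S, n) = -36*S + S*n (g(S, n) = ((3 + 3*(-3))³/6)*S + S*n = ((3 - 9)³/6)*S + S*n = ((⅙)*(-6)³)*S + S*n = ((⅙)*(-216))*S + S*n = -36*S + S*n)
-2*g(4, q)*(-13) = -8*(-36 + 4)*(-13) = -8*(-32)*(-13) = -2*(-128)*(-13) = 256*(-13) = -3328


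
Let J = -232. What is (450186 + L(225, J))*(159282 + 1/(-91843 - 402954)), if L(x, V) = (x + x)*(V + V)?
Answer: 19024175167193658/494797 ≈ 3.8448e+10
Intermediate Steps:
L(x, V) = 4*V*x (L(x, V) = (2*x)*(2*V) = 4*V*x)
(450186 + L(225, J))*(159282 + 1/(-91843 - 402954)) = (450186 + 4*(-232)*225)*(159282 + 1/(-91843 - 402954)) = (450186 - 208800)*(159282 + 1/(-494797)) = 241386*(159282 - 1/494797) = 241386*(78812255753/494797) = 19024175167193658/494797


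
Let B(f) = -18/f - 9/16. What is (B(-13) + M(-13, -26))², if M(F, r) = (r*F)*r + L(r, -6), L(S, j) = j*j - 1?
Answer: 3314049125209/43264 ≈ 7.6601e+7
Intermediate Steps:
B(f) = -9/16 - 18/f (B(f) = -18/f - 9*1/16 = -18/f - 9/16 = -9/16 - 18/f)
L(S, j) = -1 + j² (L(S, j) = j² - 1 = -1 + j²)
M(F, r) = 35 + F*r² (M(F, r) = (r*F)*r + (-1 + (-6)²) = (F*r)*r + (-1 + 36) = F*r² + 35 = 35 + F*r²)
(B(-13) + M(-13, -26))² = ((-9/16 - 18/(-13)) + (35 - 13*(-26)²))² = ((-9/16 - 18*(-1/13)) + (35 - 13*676))² = ((-9/16 + 18/13) + (35 - 8788))² = (171/208 - 8753)² = (-1820453/208)² = 3314049125209/43264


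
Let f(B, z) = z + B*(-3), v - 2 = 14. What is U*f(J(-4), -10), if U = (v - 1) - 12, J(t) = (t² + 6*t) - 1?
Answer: 51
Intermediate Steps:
v = 16 (v = 2 + 14 = 16)
J(t) = -1 + t² + 6*t
f(B, z) = z - 3*B
U = 3 (U = (16 - 1) - 12 = 15 - 12 = 3)
U*f(J(-4), -10) = 3*(-10 - 3*(-1 + (-4)² + 6*(-4))) = 3*(-10 - 3*(-1 + 16 - 24)) = 3*(-10 - 3*(-9)) = 3*(-10 + 27) = 3*17 = 51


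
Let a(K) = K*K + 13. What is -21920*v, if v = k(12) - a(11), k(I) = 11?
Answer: 2696160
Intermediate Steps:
a(K) = 13 + K² (a(K) = K² + 13 = 13 + K²)
v = -123 (v = 11 - (13 + 11²) = 11 - (13 + 121) = 11 - 1*134 = 11 - 134 = -123)
-21920*v = -21920*(-123) = 2696160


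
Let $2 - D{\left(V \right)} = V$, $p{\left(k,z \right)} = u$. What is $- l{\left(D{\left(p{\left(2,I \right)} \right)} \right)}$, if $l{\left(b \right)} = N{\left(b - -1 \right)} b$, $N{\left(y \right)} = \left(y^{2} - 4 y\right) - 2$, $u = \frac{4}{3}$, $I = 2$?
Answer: $\frac{106}{27} \approx 3.9259$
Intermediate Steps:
$u = \frac{4}{3}$ ($u = 4 \cdot \frac{1}{3} = \frac{4}{3} \approx 1.3333$)
$p{\left(k,z \right)} = \frac{4}{3}$
$D{\left(V \right)} = 2 - V$
$N{\left(y \right)} = -2 + y^{2} - 4 y$
$l{\left(b \right)} = b \left(-6 + \left(1 + b\right)^{2} - 4 b\right)$ ($l{\left(b \right)} = \left(-2 + \left(b - -1\right)^{2} - 4 \left(b - -1\right)\right) b = \left(-2 + \left(b + 1\right)^{2} - 4 \left(b + 1\right)\right) b = \left(-2 + \left(1 + b\right)^{2} - 4 \left(1 + b\right)\right) b = \left(-2 + \left(1 + b\right)^{2} - \left(4 + 4 b\right)\right) b = \left(-6 + \left(1 + b\right)^{2} - 4 b\right) b = b \left(-6 + \left(1 + b\right)^{2} - 4 b\right)$)
$- l{\left(D{\left(p{\left(2,I \right)} \right)} \right)} = - \left(2 - \frac{4}{3}\right) \left(-5 + \left(2 - \frac{4}{3}\right)^{2} - 2 \left(2 - \frac{4}{3}\right)\right) = - \frac{2 \left(-5 + \left(\frac{2}{3}\right)^{2} - \frac{4}{3}\right)}{3} = - \frac{2 \left(-5 + \frac{4}{9} - \frac{4}{3}\right)}{3} = - \frac{2 \left(-53\right)}{3 \cdot 9} = \left(-1\right) \left(- \frac{106}{27}\right) = \frac{106}{27}$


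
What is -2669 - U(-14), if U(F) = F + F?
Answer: -2641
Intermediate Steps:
U(F) = 2*F
-2669 - U(-14) = -2669 - 2*(-14) = -2669 - 1*(-28) = -2669 + 28 = -2641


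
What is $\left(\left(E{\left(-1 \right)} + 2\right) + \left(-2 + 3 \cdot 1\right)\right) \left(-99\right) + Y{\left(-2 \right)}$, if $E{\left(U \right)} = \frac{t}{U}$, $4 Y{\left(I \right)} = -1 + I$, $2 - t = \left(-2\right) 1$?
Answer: $\frac{393}{4} \approx 98.25$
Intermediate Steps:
$t = 4$ ($t = 2 - \left(-2\right) 1 = 2 - -2 = 2 + 2 = 4$)
$Y{\left(I \right)} = - \frac{1}{4} + \frac{I}{4}$ ($Y{\left(I \right)} = \frac{-1 + I}{4} = - \frac{1}{4} + \frac{I}{4}$)
$E{\left(U \right)} = \frac{4}{U}$
$\left(\left(E{\left(-1 \right)} + 2\right) + \left(-2 + 3 \cdot 1\right)\right) \left(-99\right) + Y{\left(-2 \right)} = \left(\left(\frac{4}{-1} + 2\right) + \left(-2 + 3 \cdot 1\right)\right) \left(-99\right) + \left(- \frac{1}{4} + \frac{1}{4} \left(-2\right)\right) = \left(\left(4 \left(-1\right) + 2\right) + \left(-2 + 3\right)\right) \left(-99\right) - \frac{3}{4} = \left(\left(-4 + 2\right) + 1\right) \left(-99\right) - \frac{3}{4} = \left(-2 + 1\right) \left(-99\right) - \frac{3}{4} = \left(-1\right) \left(-99\right) - \frac{3}{4} = 99 - \frac{3}{4} = \frac{393}{4}$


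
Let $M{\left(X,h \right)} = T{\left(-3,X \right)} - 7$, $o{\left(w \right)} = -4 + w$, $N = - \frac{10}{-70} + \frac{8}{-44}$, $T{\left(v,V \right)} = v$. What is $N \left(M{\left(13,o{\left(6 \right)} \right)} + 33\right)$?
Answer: $- \frac{69}{77} \approx -0.8961$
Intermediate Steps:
$N = - \frac{3}{77}$ ($N = \left(-10\right) \left(- \frac{1}{70}\right) + 8 \left(- \frac{1}{44}\right) = \frac{1}{7} - \frac{2}{11} = - \frac{3}{77} \approx -0.038961$)
$M{\left(X,h \right)} = -10$ ($M{\left(X,h \right)} = -3 - 7 = -10$)
$N \left(M{\left(13,o{\left(6 \right)} \right)} + 33\right) = - \frac{3 \left(-10 + 33\right)}{77} = \left(- \frac{3}{77}\right) 23 = - \frac{69}{77}$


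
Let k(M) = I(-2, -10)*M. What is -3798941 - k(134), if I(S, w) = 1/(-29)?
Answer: -110169155/29 ≈ -3.7989e+6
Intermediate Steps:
I(S, w) = -1/29
k(M) = -M/29
-3798941 - k(134) = -3798941 - (-1)*134/29 = -3798941 - 1*(-134/29) = -3798941 + 134/29 = -110169155/29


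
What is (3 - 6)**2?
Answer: 9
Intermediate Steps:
(3 - 6)**2 = (-3)**2 = 9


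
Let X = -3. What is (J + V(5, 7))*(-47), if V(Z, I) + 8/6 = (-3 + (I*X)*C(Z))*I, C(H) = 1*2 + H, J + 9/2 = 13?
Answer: 294079/6 ≈ 49013.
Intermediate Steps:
J = 17/2 (J = -9/2 + 13 = 17/2 ≈ 8.5000)
C(H) = 2 + H
V(Z, I) = -4/3 + I*(-3 - 3*I*(2 + Z)) (V(Z, I) = -4/3 + (-3 + (I*(-3))*(2 + Z))*I = -4/3 + (-3 + (-3*I)*(2 + Z))*I = -4/3 + (-3 - 3*I*(2 + Z))*I = -4/3 + I*(-3 - 3*I*(2 + Z)))
(J + V(5, 7))*(-47) = (17/2 + (-4/3 - 3*7 - 3*7**2*(2 + 5)))*(-47) = (17/2 + (-4/3 - 21 - 3*49*7))*(-47) = (17/2 + (-4/3 - 21 - 1029))*(-47) = (17/2 - 3154/3)*(-47) = -6257/6*(-47) = 294079/6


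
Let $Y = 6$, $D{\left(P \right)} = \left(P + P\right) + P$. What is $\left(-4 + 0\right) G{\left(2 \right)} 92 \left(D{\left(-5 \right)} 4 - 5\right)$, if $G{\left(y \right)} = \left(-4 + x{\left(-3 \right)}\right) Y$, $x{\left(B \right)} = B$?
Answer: $-1004640$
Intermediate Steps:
$D{\left(P \right)} = 3 P$ ($D{\left(P \right)} = 2 P + P = 3 P$)
$G{\left(y \right)} = -42$ ($G{\left(y \right)} = \left(-4 - 3\right) 6 = \left(-7\right) 6 = -42$)
$\left(-4 + 0\right) G{\left(2 \right)} 92 \left(D{\left(-5 \right)} 4 - 5\right) = \left(-4 + 0\right) \left(-42\right) 92 \left(3 \left(-5\right) 4 - 5\right) = \left(-4\right) \left(-42\right) 92 \left(\left(-15\right) 4 - 5\right) = 168 \cdot 92 \left(-60 - 5\right) = 15456 \left(-65\right) = -1004640$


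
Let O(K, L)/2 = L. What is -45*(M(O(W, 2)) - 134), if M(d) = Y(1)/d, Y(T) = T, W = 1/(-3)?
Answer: 24075/4 ≈ 6018.8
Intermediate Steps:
W = -⅓ ≈ -0.33333
O(K, L) = 2*L
M(d) = 1/d
-45*(M(O(W, 2)) - 134) = -45*(1/(2*2) - 134) = -45*(1/4 - 134) = -45*(¼ - 134) = -45*(-535/4) = 24075/4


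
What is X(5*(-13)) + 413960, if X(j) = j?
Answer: 413895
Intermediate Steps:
X(5*(-13)) + 413960 = 5*(-13) + 413960 = -65 + 413960 = 413895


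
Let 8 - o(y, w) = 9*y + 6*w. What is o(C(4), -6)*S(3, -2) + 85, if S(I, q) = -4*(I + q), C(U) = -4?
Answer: -235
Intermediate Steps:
S(I, q) = -4*I - 4*q
o(y, w) = 8 - 9*y - 6*w (o(y, w) = 8 - (9*y + 6*w) = 8 - (6*w + 9*y) = 8 + (-9*y - 6*w) = 8 - 9*y - 6*w)
o(C(4), -6)*S(3, -2) + 85 = (8 - 9*(-4) - 6*(-6))*(-4*3 - 4*(-2)) + 85 = (8 + 36 + 36)*(-12 + 8) + 85 = 80*(-4) + 85 = -320 + 85 = -235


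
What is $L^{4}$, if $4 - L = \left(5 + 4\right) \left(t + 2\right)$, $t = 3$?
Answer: $2825761$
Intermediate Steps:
$L = -41$ ($L = 4 - \left(5 + 4\right) \left(3 + 2\right) = 4 - 9 \cdot 5 = 4 - 45 = -41$)
$L^{4} = \left(-41\right)^{4} = 2825761$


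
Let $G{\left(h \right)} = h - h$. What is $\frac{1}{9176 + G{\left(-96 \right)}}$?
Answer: $\frac{1}{9176} \approx 0.00010898$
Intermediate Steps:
$G{\left(h \right)} = 0$
$\frac{1}{9176 + G{\left(-96 \right)}} = \frac{1}{9176 + 0} = \frac{1}{9176}$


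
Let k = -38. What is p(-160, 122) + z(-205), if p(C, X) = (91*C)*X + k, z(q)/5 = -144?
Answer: -1777078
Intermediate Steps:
z(q) = -720 (z(q) = 5*(-144) = -720)
p(C, X) = -38 + 91*C*X (p(C, X) = (91*C)*X - 38 = 91*C*X - 38 = -38 + 91*C*X)
p(-160, 122) + z(-205) = (-38 + 91*(-160)*122) - 720 = (-38 - 1776320) - 720 = -1776358 - 720 = -1777078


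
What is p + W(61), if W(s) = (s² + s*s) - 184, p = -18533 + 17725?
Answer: 6450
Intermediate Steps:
p = -808
W(s) = -184 + 2*s² (W(s) = (s² + s²) - 184 = 2*s² - 184 = -184 + 2*s²)
p + W(61) = -808 + (-184 + 2*61²) = -808 + (-184 + 2*3721) = -808 + (-184 + 7442) = -808 + 7258 = 6450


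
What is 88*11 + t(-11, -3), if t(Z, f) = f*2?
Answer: 962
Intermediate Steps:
t(Z, f) = 2*f
88*11 + t(-11, -3) = 88*11 + 2*(-3) = 968 - 6 = 962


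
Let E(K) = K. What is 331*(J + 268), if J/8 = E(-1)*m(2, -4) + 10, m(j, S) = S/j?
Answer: 120484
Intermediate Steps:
J = 96 (J = 8*(-(-4)/2 + 10) = 8*(-1*(-2) + 10) = 8*(2 + 10) = 8*12 = 96)
331*(J + 268) = 331*(96 + 268) = 331*364 = 120484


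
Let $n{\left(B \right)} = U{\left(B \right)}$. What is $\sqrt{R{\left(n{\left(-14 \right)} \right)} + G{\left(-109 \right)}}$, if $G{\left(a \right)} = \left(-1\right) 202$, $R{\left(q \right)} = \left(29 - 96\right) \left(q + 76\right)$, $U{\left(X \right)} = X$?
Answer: $66 i \approx 66.0 i$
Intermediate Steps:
$n{\left(B \right)} = B$
$R{\left(q \right)} = -5092 - 67 q$ ($R{\left(q \right)} = - 67 \left(76 + q\right) = -5092 - 67 q$)
$G{\left(a \right)} = -202$
$\sqrt{R{\left(n{\left(-14 \right)} \right)} + G{\left(-109 \right)}} = \sqrt{\left(-5092 - -938\right) - 202} = \sqrt{\left(-5092 + 938\right) - 202} = \sqrt{-4154 - 202} = \sqrt{-4356} = 66 i$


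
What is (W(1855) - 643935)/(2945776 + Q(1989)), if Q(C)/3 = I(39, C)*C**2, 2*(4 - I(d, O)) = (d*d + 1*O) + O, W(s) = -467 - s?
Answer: 1292514/65163289681 ≈ 1.9835e-5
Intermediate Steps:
I(d, O) = 4 - O - d**2/2 (I(d, O) = 4 - ((d*d + 1*O) + O)/2 = 4 - ((d**2 + O) + O)/2 = 4 - ((O + d**2) + O)/2 = 4 - (d**2 + 2*O)/2 = 4 + (-O - d**2/2) = 4 - O - d**2/2)
Q(C) = 3*C**2*(-1513/2 - C) (Q(C) = 3*((4 - C - 1/2*39**2)*C**2) = 3*((4 - C - 1/2*1521)*C**2) = 3*((4 - C - 1521/2)*C**2) = 3*((-1513/2 - C)*C**2) = 3*(C**2*(-1513/2 - C)) = 3*C**2*(-1513/2 - C))
(W(1855) - 643935)/(2945776 + Q(1989)) = ((-467 - 1*1855) - 643935)/(2945776 + 1989**2*(-4539/2 - 3*1989)) = ((-467 - 1855) - 643935)/(2945776 + 3956121*(-4539/2 - 5967)) = (-2322 - 643935)/(2945776 + 3956121*(-16473/2)) = -646257/(2945776 - 65169181233/2) = -646257/(-65163289681/2) = -646257*(-2/65163289681) = 1292514/65163289681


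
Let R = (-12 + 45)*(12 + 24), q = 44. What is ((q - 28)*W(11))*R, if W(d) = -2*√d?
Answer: -38016*√11 ≈ -1.2608e+5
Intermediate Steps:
R = 1188 (R = 33*36 = 1188)
((q - 28)*W(11))*R = ((44 - 28)*(-2*√11))*1188 = (16*(-2*√11))*1188 = -32*√11*1188 = -38016*√11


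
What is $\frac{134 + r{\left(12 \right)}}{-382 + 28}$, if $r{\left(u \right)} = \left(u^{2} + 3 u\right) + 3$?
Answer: $- \frac{317}{354} \approx -0.89548$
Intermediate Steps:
$r{\left(u \right)} = 3 + u^{2} + 3 u$
$\frac{134 + r{\left(12 \right)}}{-382 + 28} = \frac{134 + \left(3 + 12^{2} + 3 \cdot 12\right)}{-382 + 28} = \frac{134 + \left(3 + 144 + 36\right)}{-354} = \left(134 + 183\right) \left(- \frac{1}{354}\right) = 317 \left(- \frac{1}{354}\right) = - \frac{317}{354}$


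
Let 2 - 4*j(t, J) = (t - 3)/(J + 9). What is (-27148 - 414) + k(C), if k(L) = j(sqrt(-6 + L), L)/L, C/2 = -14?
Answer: -8378853/304 - I*sqrt(34)/2128 ≈ -27562.0 - 0.0027401*I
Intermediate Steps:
C = -28 (C = 2*(-14) = -28)
j(t, J) = 1/2 - (-3 + t)/(4*(9 + J)) (j(t, J) = 1/2 - (t - 3)/(4*(J + 9)) = 1/2 - (-3 + t)/(4*(9 + J)))
k(L) = (21 - sqrt(-6 + L) + 2*L)/(4*L*(9 + L)) (k(L) = ((21 - sqrt(-6 + L) + 2*L)/(4*(9 + L)))/L = (21 - sqrt(-6 + L) + 2*L)/(4*L*(9 + L)))
(-27148 - 414) + k(C) = (-27148 - 414) + (1/4)*(21 - sqrt(-6 - 28) + 2*(-28))/(-28*(9 - 28)) = -27562 + (1/4)*(-1/28)*(21 - sqrt(-34) - 56)/(-19) = -27562 + (1/4)*(-1/28)*(-1/19)*(21 - I*sqrt(34) - 56) = -27562 + (1/4)*(-1/28)*(-1/19)*(-35 - I*sqrt(34)) = -27562 + (-5/304 - I*sqrt(34)/2128) = -8378853/304 - I*sqrt(34)/2128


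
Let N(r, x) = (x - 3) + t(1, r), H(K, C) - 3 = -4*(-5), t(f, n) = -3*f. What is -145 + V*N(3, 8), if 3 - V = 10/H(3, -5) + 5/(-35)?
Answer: -22473/161 ≈ -139.58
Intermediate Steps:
H(K, C) = 23 (H(K, C) = 3 - 4*(-5) = 3 + 20 = 23)
N(r, x) = -6 + x (N(r, x) = (x - 3) - 3*1 = (-3 + x) - 3 = -6 + x)
V = 436/161 (V = 3 - (10/23 + 5/(-35)) = 3 - (10*(1/23) + 5*(-1/35)) = 3 - (10/23 - ⅐) = 3 - 1*47/161 = 3 - 47/161 = 436/161 ≈ 2.7081)
-145 + V*N(3, 8) = -145 + 436*(-6 + 8)/161 = -145 + (436/161)*2 = -145 + 872/161 = -22473/161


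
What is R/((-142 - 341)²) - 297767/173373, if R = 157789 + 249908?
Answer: 135320702/4494001533 ≈ 0.030111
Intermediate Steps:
R = 407697
R/((-142 - 341)²) - 297767/173373 = 407697/((-142 - 341)²) - 297767/173373 = 407697/((-483)²) - 297767*1/173373 = 407697/233289 - 297767/173373 = 407697*(1/233289) - 297767/173373 = 135899/77763 - 297767/173373 = 135320702/4494001533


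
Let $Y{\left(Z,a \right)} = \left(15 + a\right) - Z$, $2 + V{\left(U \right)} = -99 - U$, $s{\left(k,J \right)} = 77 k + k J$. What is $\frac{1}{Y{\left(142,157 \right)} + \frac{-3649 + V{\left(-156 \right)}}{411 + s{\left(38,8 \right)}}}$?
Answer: $\frac{3641}{105636} \approx 0.034467$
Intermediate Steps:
$s{\left(k,J \right)} = 77 k + J k$
$V{\left(U \right)} = -101 - U$ ($V{\left(U \right)} = -2 - \left(99 + U\right) = -101 - U$)
$Y{\left(Z,a \right)} = 15 + a - Z$
$\frac{1}{Y{\left(142,157 \right)} + \frac{-3649 + V{\left(-156 \right)}}{411 + s{\left(38,8 \right)}}} = \frac{1}{\left(15 + 157 - 142\right) + \frac{-3649 - -55}{411 + 38 \left(77 + 8\right)}} = \frac{1}{\left(15 + 157 - 142\right) + \frac{-3649 + \left(-101 + 156\right)}{411 + 38 \cdot 85}} = \frac{1}{30 + \frac{-3649 + 55}{411 + 3230}} = \frac{1}{30 - \frac{3594}{3641}} = \frac{1}{\frac{105636}{3641}} = \frac{3641}{105636}$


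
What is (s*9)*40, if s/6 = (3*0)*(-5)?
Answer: 0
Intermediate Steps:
s = 0 (s = 6*((3*0)*(-5)) = 6*(0*(-5)) = 6*0 = 0)
(s*9)*40 = (0*9)*40 = 0*40 = 0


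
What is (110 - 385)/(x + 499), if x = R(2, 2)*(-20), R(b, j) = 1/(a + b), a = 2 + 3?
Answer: -1925/3473 ≈ -0.55428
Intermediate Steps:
a = 5
R(b, j) = 1/(5 + b)
x = -20/7 (x = -20/(5 + 2) = -20/7 ≈ -2.8571)
(110 - 385)/(x + 499) = (110 - 385)/(-20/7 + 499) = -275/3473/7 = -275*7/3473 = -1925/3473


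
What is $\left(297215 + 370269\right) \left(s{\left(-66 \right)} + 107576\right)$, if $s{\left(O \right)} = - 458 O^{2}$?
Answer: $-1259857360448$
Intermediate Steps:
$\left(297215 + 370269\right) \left(s{\left(-66 \right)} + 107576\right) = \left(297215 + 370269\right) \left(- 458 \left(-66\right)^{2} + 107576\right) = 667484 \left(\left(-458\right) 4356 + 107576\right) = 667484 \left(-1995048 + 107576\right) = 667484 \left(-1887472\right) = -1259857360448$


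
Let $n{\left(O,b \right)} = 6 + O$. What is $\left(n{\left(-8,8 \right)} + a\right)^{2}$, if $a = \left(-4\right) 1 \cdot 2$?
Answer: $100$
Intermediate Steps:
$a = -8$ ($a = \left(-4\right) 2 = -8$)
$\left(n{\left(-8,8 \right)} + a\right)^{2} = \left(\left(6 - 8\right) - 8\right)^{2} = \left(-2 - 8\right)^{2} = \left(-10\right)^{2} = 100$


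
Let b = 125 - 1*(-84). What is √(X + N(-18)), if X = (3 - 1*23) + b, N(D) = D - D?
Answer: 3*√21 ≈ 13.748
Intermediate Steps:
N(D) = 0
b = 209 (b = 125 + 84 = 209)
X = 189 (X = (3 - 1*23) + 209 = (3 - 23) + 209 = -20 + 209 = 189)
√(X + N(-18)) = √(189 + 0) = √189 = 3*√21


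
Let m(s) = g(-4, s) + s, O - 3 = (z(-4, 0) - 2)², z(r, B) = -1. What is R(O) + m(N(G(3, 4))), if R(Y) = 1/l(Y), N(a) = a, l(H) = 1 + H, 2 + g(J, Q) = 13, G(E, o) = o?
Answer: 196/13 ≈ 15.077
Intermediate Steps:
g(J, Q) = 11 (g(J, Q) = -2 + 13 = 11)
O = 12 (O = 3 + (-1 - 2)² = 3 + (-3)² = 3 + 9 = 12)
m(s) = 11 + s
R(Y) = 1/(1 + Y)
R(O) + m(N(G(3, 4))) = 1/(1 + 12) + (11 + 4) = 1/13 + 15 = 196/13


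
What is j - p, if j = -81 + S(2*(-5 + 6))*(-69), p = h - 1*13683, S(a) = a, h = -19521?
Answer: 32985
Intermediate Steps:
p = -33204 (p = -19521 - 1*13683 = -19521 - 13683 = -33204)
j = -219 (j = -81 + (2*(-5 + 6))*(-69) = -81 + (2*1)*(-69) = -81 + 2*(-69) = -81 - 138 = -219)
j - p = -219 - 1*(-33204) = -219 + 33204 = 32985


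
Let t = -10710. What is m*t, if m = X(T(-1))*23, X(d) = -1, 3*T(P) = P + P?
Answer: 246330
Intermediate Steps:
T(P) = 2*P/3 (T(P) = (P + P)/3 = (2*P)/3 = 2*P/3)
m = -23 (m = -1*23 = -23)
m*t = -23*(-10710) = 246330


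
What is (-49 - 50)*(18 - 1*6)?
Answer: -1188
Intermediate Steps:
(-49 - 50)*(18 - 1*6) = -99*(18 - 6) = -99*12 = -1188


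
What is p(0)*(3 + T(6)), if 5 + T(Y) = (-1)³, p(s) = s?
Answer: 0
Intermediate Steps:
T(Y) = -6 (T(Y) = -5 + (-1)³ = -5 - 1 = -6)
p(0)*(3 + T(6)) = 0*(3 - 6) = 0*(-3) = 0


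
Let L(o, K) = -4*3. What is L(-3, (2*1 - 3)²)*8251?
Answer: -99012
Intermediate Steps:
L(o, K) = -12
L(-3, (2*1 - 3)²)*8251 = -12*8251 = -99012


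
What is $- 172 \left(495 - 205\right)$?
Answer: $-49880$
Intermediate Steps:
$- 172 \left(495 - 205\right) = \left(-172\right) 290 = -49880$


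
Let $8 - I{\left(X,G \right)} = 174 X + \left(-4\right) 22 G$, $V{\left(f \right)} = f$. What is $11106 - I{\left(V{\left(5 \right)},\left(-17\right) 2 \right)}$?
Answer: $14960$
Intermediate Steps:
$I{\left(X,G \right)} = 8 - 174 X + 88 G$ ($I{\left(X,G \right)} = 8 - \left(174 X + \left(-4\right) 22 G\right) = 8 - \left(174 X - 88 G\right) = 8 - \left(- 88 G + 174 X\right) = 8 + \left(- 174 X + 88 G\right) = 8 - 174 X + 88 G$)
$11106 - I{\left(V{\left(5 \right)},\left(-17\right) 2 \right)} = 11106 - \left(8 - 870 + 88 \left(\left(-17\right) 2\right)\right) = 11106 - \left(8 - 870 + 88 \left(-34\right)\right) = 11106 - \left(8 - 870 - 2992\right) = 11106 - -3854 = 11106 + 3854 = 14960$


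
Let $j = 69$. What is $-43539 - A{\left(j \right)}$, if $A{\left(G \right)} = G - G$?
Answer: $-43539$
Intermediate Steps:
$A{\left(G \right)} = 0$
$-43539 - A{\left(j \right)} = -43539 - 0 = -43539 + 0 = -43539$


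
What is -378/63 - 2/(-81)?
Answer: -484/81 ≈ -5.9753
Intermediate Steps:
-378/63 - 2/(-81) = -378*1/63 - 2*(-1/81) = -6 + 2/81 = -484/81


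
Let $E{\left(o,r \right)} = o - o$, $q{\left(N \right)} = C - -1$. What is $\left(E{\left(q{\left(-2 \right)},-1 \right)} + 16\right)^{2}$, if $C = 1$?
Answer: $256$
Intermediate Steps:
$q{\left(N \right)} = 2$ ($q{\left(N \right)} = 1 - -1 = 1 + 1 = 2$)
$E{\left(o,r \right)} = 0$
$\left(E{\left(q{\left(-2 \right)},-1 \right)} + 16\right)^{2} = \left(0 + 16\right)^{2} = 16^{2} = 256$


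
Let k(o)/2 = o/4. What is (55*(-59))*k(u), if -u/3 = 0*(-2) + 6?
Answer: 29205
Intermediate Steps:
u = -18 (u = -3*(0*(-2) + 6) = -3*(0 + 6) = -3*6 = -18)
k(o) = o/2 (k(o) = 2*(o/4) = o/2)
(55*(-59))*k(u) = (55*(-59))*((½)*(-18)) = -3245*(-9) = 29205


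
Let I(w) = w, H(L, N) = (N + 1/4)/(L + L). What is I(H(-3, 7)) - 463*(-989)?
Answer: 10989739/24 ≈ 4.5791e+5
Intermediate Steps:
H(L, N) = (¼ + N)/(2*L) (H(L, N) = (N + ¼)/((2*L)) = (¼ + N)*(1/(2*L)) = (¼ + N)/(2*L))
I(H(-3, 7)) - 463*(-989) = (⅛)*(1 + 4*7)/(-3) - 463*(-989) = (⅛)*(-⅓)*(1 + 28) + 457907 = (⅛)*(-⅓)*29 + 457907 = -29/24 + 457907 = 10989739/24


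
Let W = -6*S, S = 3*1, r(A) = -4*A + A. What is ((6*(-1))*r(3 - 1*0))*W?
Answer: -972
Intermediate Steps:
r(A) = -3*A
S = 3
W = -18 (W = -6*3 = -18)
((6*(-1))*r(3 - 1*0))*W = ((6*(-1))*(-3*(3 - 1*0)))*(-18) = -(-18)*(3 + 0)*(-18) = -(-18)*3*(-18) = -6*(-9)*(-18) = 54*(-18) = -972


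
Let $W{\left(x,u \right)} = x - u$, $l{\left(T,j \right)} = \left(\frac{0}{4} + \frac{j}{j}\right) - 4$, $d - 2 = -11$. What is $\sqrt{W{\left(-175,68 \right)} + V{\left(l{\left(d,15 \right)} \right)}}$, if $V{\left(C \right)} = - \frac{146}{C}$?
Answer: $\frac{i \sqrt{1749}}{3} \approx 13.94 i$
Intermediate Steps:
$d = -9$ ($d = 2 - 11 = -9$)
$l{\left(T,j \right)} = -3$ ($l{\left(T,j \right)} = \left(0 \cdot \frac{1}{4} + 1\right) - 4 = \left(0 + 1\right) - 4 = 1 - 4 = -3$)
$\sqrt{W{\left(-175,68 \right)} + V{\left(l{\left(d,15 \right)} \right)}} = \sqrt{\left(-175 - 68\right) - \frac{146}{-3}} = \sqrt{\left(-175 - 68\right) - - \frac{146}{3}} = \sqrt{-243 + \frac{146}{3}} = \sqrt{- \frac{583}{3}} = \frac{i \sqrt{1749}}{3}$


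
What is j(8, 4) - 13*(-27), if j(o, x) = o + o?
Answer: 367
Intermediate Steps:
j(o, x) = 2*o
j(8, 4) - 13*(-27) = 2*8 - 13*(-27) = 16 + 351 = 367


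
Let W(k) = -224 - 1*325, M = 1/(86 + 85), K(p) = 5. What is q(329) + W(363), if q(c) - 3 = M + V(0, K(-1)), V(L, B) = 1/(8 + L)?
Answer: -746749/1368 ≈ -545.87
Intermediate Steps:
M = 1/171 ≈ 0.0058480
W(k) = -549 (W(k) = -224 - 325 = -549)
q(c) = 4283/1368 (q(c) = 3 + (1/171 + 1/(8 + 0)) = 3 + (1/171 + 1/8) = 3 + (1/171 + ⅛) = 3 + 179/1368 = 4283/1368)
q(329) + W(363) = 4283/1368 - 549 = -746749/1368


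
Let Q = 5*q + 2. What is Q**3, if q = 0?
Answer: 8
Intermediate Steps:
Q = 2 (Q = 5*0 + 2 = 0 + 2 = 2)
Q**3 = 2**3 = 8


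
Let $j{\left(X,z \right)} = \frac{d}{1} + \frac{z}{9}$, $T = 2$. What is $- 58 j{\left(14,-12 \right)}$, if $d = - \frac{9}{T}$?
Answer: $\frac{1015}{3} \approx 338.33$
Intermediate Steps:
$d = - \frac{9}{2} \approx -4.5$
$j{\left(X,z \right)} = - \frac{9}{2} + \frac{z}{9}$ ($j{\left(X,z \right)} = - \frac{9}{2 \cdot 1} + \frac{z}{9} = \left(- \frac{9}{2}\right) 1 + z \frac{1}{9} = - \frac{9}{2} + \frac{z}{9}$)
$- 58 j{\left(14,-12 \right)} = - 58 \left(- \frac{9}{2} + \frac{1}{9} \left(-12\right)\right) = - 58 \left(- \frac{9}{2} - \frac{4}{3}\right) = \left(-58\right) \left(- \frac{35}{6}\right) = \frac{1015}{3}$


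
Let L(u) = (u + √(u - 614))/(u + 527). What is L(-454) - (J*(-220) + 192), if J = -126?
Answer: -2038030/73 + 2*I*√267/73 ≈ -27918.0 + 0.44767*I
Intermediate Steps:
L(u) = (u + √(-614 + u))/(527 + u)
L(-454) - (J*(-220) + 192) = (-454 + √(-614 - 454))/(527 - 454) - (-126*(-220) + 192) = (-454 + √(-1068))/73 - (27720 + 192) = (-454 + 2*I*√267)/73 - 1*27912 = (-454/73 + 2*I*√267/73) - 27912 = -2038030/73 + 2*I*√267/73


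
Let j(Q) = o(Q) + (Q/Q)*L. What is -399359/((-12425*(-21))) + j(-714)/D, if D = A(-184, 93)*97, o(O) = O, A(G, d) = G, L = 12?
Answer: -3472295041/2328494700 ≈ -1.4912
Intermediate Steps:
D = -17848 (D = -184*97 = -17848)
j(Q) = 12 + Q (j(Q) = Q + (Q/Q)*12 = Q + 1*12 = Q + 12 = 12 + Q)
-399359/((-12425*(-21))) + j(-714)/D = -399359/((-12425*(-21))) + (12 - 714)/(-17848) = -399359/260925 - 702*(-1/17848) = -399359*1/260925 + 351/8924 = -399359/260925 + 351/8924 = -3472295041/2328494700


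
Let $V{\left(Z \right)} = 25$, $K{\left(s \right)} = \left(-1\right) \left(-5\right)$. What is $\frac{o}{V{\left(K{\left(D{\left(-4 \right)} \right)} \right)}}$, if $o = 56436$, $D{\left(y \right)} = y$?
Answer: $\frac{56436}{25} \approx 2257.4$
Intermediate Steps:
$K{\left(s \right)} = 5$
$\frac{o}{V{\left(K{\left(D{\left(-4 \right)} \right)} \right)}} = \frac{56436}{25}$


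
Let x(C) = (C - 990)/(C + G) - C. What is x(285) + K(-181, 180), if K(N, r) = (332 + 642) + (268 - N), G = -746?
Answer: 525323/461 ≈ 1139.5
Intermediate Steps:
K(N, r) = 1242 - N (K(N, r) = 974 + (268 - N) = 1242 - N)
x(C) = -C + (-990 + C)/(-746 + C) (x(C) = (C - 990)/(C - 746) - C = (-990 + C)/(-746 + C) - C = -C + (-990 + C)/(-746 + C))
x(285) + K(-181, 180) = (-990 - 1*285² + 747*285)/(-746 + 285) + (1242 - 1*(-181)) = (-990 - 1*81225 + 212895)/(-461) + (1242 + 181) = -(-990 - 81225 + 212895)/461 + 1423 = -1/461*130680 + 1423 = -130680/461 + 1423 = 525323/461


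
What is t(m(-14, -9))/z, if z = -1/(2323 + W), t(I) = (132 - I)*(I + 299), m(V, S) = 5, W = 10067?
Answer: -478353120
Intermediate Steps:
t(I) = (132 - I)*(299 + I)
z = -1/12390 (z = -1/(2323 + 10067) = -1/12390 ≈ -8.0710e-5)
t(m(-14, -9))/z = (39468 - 1*5² - 167*5)/(-1/12390) = (39468 - 1*25 - 835)*(-12390) = (39468 - 25 - 835)*(-12390) = 38608*(-12390) = -478353120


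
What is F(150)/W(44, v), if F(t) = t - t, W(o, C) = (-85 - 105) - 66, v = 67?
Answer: 0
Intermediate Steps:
W(o, C) = -256 (W(o, C) = -190 - 66 = -256)
F(t) = 0
F(150)/W(44, v) = 0/(-256) = 0*(-1/256) = 0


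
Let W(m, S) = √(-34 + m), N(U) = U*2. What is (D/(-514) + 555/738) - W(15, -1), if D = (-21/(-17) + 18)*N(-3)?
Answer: 1049591/1074774 - I*√19 ≈ 0.97657 - 4.3589*I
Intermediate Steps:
N(U) = 2*U
D = -1962/17 (D = (-21/(-17) + 18)*(2*(-3)) = (-21*(-1/17) + 18)*(-6) = (21/17 + 18)*(-6) = (327/17)*(-6) = -1962/17 ≈ -115.41)
(D/(-514) + 555/738) - W(15, -1) = (-1962/17/(-514) + 555/738) - √(-34 + 15) = (-1962/17*(-1/514) + 555*(1/738)) - √(-19) = (981/4369 + 185/246) - I*√19 = 1049591/1074774 - I*√19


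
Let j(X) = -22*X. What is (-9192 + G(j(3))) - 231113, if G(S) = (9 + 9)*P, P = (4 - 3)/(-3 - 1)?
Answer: -480619/2 ≈ -2.4031e+5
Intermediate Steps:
P = -¼ (P = 1/(-4) = 1*(-¼) = -¼ ≈ -0.25000)
G(S) = -9/2 (G(S) = (9 + 9)*(-¼) = 18*(-¼) = -9/2)
(-9192 + G(j(3))) - 231113 = (-9192 - 9/2) - 231113 = -18393/2 - 231113 = -480619/2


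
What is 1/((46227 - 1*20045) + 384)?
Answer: 1/26566 ≈ 3.7642e-5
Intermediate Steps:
1/((46227 - 1*20045) + 384) = 1/((46227 - 20045) + 384) = 1/(26182 + 384) = 1/26566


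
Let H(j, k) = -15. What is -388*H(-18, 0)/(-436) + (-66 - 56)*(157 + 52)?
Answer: -2780737/109 ≈ -25511.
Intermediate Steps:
-388*H(-18, 0)/(-436) + (-66 - 56)*(157 + 52) = -(-5820)/(-436) + (-66 - 56)*(157 + 52) = -(-5820)*(-1)/436 - 122*209 = -388*15/436 - 25498 = -1455/109 - 25498 = -2780737/109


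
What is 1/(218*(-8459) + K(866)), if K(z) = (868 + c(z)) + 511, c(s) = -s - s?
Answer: -1/1844415 ≈ -5.4218e-7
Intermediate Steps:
c(s) = -2*s
K(z) = 1379 - 2*z (K(z) = (868 - 2*z) + 511 = 1379 - 2*z)
1/(218*(-8459) + K(866)) = 1/(218*(-8459) + (1379 - 2*866)) = 1/(-1844062 + (1379 - 1732)) = 1/(-1844062 - 353) = 1/(-1844415) = -1/1844415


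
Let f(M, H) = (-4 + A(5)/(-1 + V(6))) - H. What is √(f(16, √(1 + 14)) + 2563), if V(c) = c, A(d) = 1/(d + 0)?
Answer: √(63976 - 25*√15)/5 ≈ 50.549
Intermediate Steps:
A(d) = 1/d
f(M, H) = -99/25 - H (f(M, H) = (-4 + 1/(5*(-1 + 6))) - H = (-4 + (⅕)/5) - H = (-4 + (⅕)*(⅕)) - H = (-4 + 1/25) - H = -99/25 - H)
√(f(16, √(1 + 14)) + 2563) = √((-99/25 - √(1 + 14)) + 2563) = √((-99/25 - √15) + 2563) = √(63976/25 - √15)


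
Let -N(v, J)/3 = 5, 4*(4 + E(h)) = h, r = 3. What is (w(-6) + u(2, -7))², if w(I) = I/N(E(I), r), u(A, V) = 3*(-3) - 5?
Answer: 4624/25 ≈ 184.96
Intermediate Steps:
u(A, V) = -14 (u(A, V) = -9 - 5 = -14)
E(h) = -4 + h/4
N(v, J) = -15 (N(v, J) = -3*5 = -15)
w(I) = -I/15 (w(I) = I/(-15) = I*(-1/15) = -I/15)
(w(-6) + u(2, -7))² = (-1/15*(-6) - 14)² = (⅖ - 14)² = (-68/5)² = 4624/25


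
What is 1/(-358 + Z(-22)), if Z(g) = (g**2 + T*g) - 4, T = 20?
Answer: -1/318 ≈ -0.0031447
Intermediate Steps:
Z(g) = -4 + g**2 + 20*g (Z(g) = (g**2 + 20*g) - 4 = -4 + g**2 + 20*g)
1/(-358 + Z(-22)) = 1/(-358 + (-4 + (-22)**2 + 20*(-22))) = 1/(-358 + (-4 + 484 - 440)) = 1/(-358 + 40) = 1/(-318) = -1/318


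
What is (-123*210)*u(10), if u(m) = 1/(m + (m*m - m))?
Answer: -2583/10 ≈ -258.30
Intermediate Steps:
u(m) = m**(-2) (u(m) = 1/(m + (m**2 - m)) = 1/(m**2) = m**(-2))
(-123*210)*u(10) = -123*210/10**2 = -25830*1/100 = -2583/10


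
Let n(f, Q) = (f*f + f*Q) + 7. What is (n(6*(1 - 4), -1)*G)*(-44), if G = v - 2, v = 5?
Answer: -46068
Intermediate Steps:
n(f, Q) = 7 + f² + Q*f (n(f, Q) = (f² + Q*f) + 7 = 7 + f² + Q*f)
G = 3 (G = 5 - 2 = 3)
(n(6*(1 - 4), -1)*G)*(-44) = ((7 + (6*(1 - 4))² - 6*(1 - 4))*3)*(-44) = ((7 + (6*(-3))² - 6*(-3))*3)*(-44) = ((7 + (-18)² - 1*(-18))*3)*(-44) = ((7 + 324 + 18)*3)*(-44) = (349*3)*(-44) = 1047*(-44) = -46068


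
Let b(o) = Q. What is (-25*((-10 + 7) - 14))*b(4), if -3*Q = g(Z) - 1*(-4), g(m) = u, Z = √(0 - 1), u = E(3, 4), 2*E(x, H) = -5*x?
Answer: 2975/6 ≈ 495.83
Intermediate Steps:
E(x, H) = -5*x/2 (E(x, H) = (-5*x)/2 = -5*x/2)
u = -15/2 (u = -5/2*3 = -15/2 ≈ -7.5000)
Z = I (Z = √(-1) = I ≈ 1.0*I)
g(m) = -15/2
Q = 7/6 (Q = -(-15/2 - 1*(-4))/3 = -(-15/2 + 4)/3 = -⅓*(-7/2) = 7/6 ≈ 1.1667)
b(o) = 7/6
(-25*((-10 + 7) - 14))*b(4) = -25*((-10 + 7) - 14)*(7/6) = -25*(-3 - 14)*(7/6) = -25*(-17)*(7/6) = 425*(7/6) = 2975/6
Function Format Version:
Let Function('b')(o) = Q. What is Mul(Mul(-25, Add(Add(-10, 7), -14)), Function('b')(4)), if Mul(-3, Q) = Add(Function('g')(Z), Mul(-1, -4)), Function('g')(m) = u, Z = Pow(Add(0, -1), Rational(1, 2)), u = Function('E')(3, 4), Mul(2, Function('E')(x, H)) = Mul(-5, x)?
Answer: Rational(2975, 6) ≈ 495.83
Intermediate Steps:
Function('E')(x, H) = Mul(Rational(-5, 2), x) (Function('E')(x, H) = Mul(Rational(1, 2), Mul(-5, x)) = Mul(Rational(-5, 2), x))
u = Rational(-15, 2) (u = Mul(Rational(-5, 2), 3) = Rational(-15, 2) ≈ -7.5000)
Z = I (Z = Pow(-1, Rational(1, 2)) = I ≈ Mul(1.0000, I))
Function('g')(m) = Rational(-15, 2)
Q = Rational(7, 6) (Q = Mul(Rational(-1, 3), Add(Rational(-15, 2), Mul(-1, -4))) = Mul(Rational(-1, 3), Add(Rational(-15, 2), 4)) = Mul(Rational(-1, 3), Rational(-7, 2)) = Rational(7, 6) ≈ 1.1667)
Function('b')(o) = Rational(7, 6)
Mul(Mul(-25, Add(Add(-10, 7), -14)), Function('b')(4)) = Mul(Mul(-25, Add(Add(-10, 7), -14)), Rational(7, 6)) = Mul(Mul(-25, Add(-3, -14)), Rational(7, 6)) = Mul(Mul(-25, -17), Rational(7, 6)) = Mul(425, Rational(7, 6)) = Rational(2975, 6)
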